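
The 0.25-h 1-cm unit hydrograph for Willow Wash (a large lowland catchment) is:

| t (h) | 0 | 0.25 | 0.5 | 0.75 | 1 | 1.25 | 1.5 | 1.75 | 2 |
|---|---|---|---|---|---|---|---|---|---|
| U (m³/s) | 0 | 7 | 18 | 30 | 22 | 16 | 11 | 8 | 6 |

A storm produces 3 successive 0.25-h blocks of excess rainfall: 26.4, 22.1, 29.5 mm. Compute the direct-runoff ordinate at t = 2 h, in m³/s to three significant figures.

By discrete convolution, Q_j = Σ (P_i / 10 mm) · U_{j−i}.
At t = 2 h (j=8): Q = (26.4/10)·6 + (22.1/10)·8 + (29.5/10)·11 = 66.0 m³/s.

Q ≈ 66.0 m³/s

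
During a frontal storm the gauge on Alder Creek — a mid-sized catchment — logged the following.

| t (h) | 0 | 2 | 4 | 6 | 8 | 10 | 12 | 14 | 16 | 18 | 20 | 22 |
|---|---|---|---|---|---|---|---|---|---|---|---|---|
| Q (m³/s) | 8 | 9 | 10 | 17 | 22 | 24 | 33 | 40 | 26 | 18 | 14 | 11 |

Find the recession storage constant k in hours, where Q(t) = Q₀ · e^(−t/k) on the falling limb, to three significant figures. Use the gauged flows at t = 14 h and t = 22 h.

On the falling limb, Q drops from 40 to 11 m³/s between t = 14 h and t = 22 h (Δt = 8 h).
k = −Δt / ln(Q₂/Q₁) = −8 / ln(11/40) = 6.20 h.

k ≈ 6.20 h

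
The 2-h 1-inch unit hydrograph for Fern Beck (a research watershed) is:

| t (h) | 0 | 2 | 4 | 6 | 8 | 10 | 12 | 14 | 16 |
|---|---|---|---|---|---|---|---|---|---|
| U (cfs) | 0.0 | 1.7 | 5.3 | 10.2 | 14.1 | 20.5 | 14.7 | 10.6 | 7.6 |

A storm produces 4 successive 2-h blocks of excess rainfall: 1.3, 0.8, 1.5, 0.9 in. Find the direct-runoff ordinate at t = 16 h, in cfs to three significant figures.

By discrete convolution, Q_j = Σ (P_i / 1 in) · U_{j−i}.
At t = 16 h (j=8): Q = (1.3/1)·7.6 + (0.8/1)·10.6 + (1.5/1)·14.7 + (0.9/1)·20.5 = 58.9 cfs.

Q ≈ 58.9 cfs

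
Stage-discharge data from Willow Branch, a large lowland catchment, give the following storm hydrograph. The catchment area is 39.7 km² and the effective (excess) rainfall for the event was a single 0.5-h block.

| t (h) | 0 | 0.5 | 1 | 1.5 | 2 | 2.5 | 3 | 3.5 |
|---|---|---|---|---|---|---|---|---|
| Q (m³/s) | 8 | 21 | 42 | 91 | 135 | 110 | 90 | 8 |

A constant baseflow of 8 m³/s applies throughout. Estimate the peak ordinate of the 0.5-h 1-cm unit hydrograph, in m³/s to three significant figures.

U_p ≈ 63.5 m³/s

Direct runoff: 0.0, 13.0, 34.0, 83.0, 127.0, 102.0, 82.0, 0.0 m³/s; ΣQ_DR = 441.0 m³/s, peak = 127.0 m³/s.
Runoff depth d = ΣQ_DR·Δt / A = 441.0 × 1800 / (39.7 km²) = 19.99 mm.
The 1-cm UH is the DRH scaled by (10 mm)/d, so U_p = 127.0 × 10/19.99 = 63.5 m³/s.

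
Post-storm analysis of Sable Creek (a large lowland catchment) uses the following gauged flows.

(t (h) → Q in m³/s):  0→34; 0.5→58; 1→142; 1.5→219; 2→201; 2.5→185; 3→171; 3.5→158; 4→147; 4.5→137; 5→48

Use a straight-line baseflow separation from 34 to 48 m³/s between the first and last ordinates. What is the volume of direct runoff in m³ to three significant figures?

V ≈ 1.89 × 10^6 m³

Direct-runoff ordinates (Q − Q_b): 0.00, 22.60, 105.20, 180.80, 161.40, 144.00, 128.60, 114.20, 101.80, 90.40, 0.00 m³/s.
ΣQ_DR = 1049 m³/s.
With Δt = 0.5 h = 1800 s, V = ΣQ_DR · Δt = 1049 × 1800 = 1.89 × 10^6 m³.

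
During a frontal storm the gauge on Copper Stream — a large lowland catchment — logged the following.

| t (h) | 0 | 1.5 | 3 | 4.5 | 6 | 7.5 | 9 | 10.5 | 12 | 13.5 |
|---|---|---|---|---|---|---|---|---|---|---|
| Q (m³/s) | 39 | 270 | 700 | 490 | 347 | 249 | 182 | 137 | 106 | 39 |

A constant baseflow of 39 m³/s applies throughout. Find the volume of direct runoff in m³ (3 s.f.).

V ≈ 1.17 × 10^7 m³

Direct-runoff ordinates (Q − Q_b): 0.0, 231.0, 661.0, 451.0, 308.0, 210.0, 143.0, 98.0, 67.0, 0.0 m³/s.
ΣQ_DR = 2169 m³/s.
With Δt = 1.5 h = 5400 s, V = ΣQ_DR · Δt = 2169 × 5400 = 1.17 × 10^7 m³.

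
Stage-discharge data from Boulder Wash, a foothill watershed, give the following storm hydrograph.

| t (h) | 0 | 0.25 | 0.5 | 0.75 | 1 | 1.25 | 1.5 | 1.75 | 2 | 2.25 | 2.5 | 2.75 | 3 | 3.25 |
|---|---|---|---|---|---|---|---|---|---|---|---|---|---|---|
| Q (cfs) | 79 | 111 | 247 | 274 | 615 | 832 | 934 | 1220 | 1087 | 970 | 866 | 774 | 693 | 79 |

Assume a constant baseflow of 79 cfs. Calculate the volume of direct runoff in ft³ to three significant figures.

Direct-runoff ordinates (Q − Q_b): 0.0, 32.0, 168.0, 195.0, 536.0, 753.0, 855.0, 1141.0, 1008.0, 891.0, 787.0, 695.0, 614.0, 0.0 cfs.
ΣQ_DR = 7675 cfs.
With Δt = 0.25 h = 900 s, V = ΣQ_DR · Δt = 7675 × 900 = 6.91 × 10^6 ft³.

V ≈ 6.91 × 10^6 ft³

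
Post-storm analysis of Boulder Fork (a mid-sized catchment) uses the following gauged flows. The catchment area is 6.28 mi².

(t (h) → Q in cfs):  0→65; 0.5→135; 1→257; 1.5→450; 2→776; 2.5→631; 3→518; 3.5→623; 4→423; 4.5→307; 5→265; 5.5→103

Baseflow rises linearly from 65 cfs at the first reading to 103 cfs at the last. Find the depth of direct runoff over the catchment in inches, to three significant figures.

d ≈ 0.437 in

Direct runoff: 0.00, 66.55, 185.09, 374.64, 697.18, 548.73, 432.27, 533.82, 330.36, 210.91, 165.45, 0.00 cfs; ΣQ_DR = 3545 cfs.
V = ΣQ_DR · Δt = 3545 × 1800 s = 6.381 × 10^6 ft³.
Over A = 6.28 mi², depth = V / A = 0.437 in.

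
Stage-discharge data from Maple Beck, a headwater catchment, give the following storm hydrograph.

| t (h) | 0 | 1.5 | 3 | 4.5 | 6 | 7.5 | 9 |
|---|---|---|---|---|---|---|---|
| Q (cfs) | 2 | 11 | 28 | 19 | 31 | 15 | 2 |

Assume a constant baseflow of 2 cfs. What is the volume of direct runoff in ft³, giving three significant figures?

V ≈ 5.08 × 10^5 ft³

Direct-runoff ordinates (Q − Q_b): 0.0, 9.0, 26.0, 17.0, 29.0, 13.0, 0.0 cfs.
ΣQ_DR = 94.00 cfs.
With Δt = 1.5 h = 5400 s, V = ΣQ_DR · Δt = 94.00 × 5400 = 5.08 × 10^5 ft³.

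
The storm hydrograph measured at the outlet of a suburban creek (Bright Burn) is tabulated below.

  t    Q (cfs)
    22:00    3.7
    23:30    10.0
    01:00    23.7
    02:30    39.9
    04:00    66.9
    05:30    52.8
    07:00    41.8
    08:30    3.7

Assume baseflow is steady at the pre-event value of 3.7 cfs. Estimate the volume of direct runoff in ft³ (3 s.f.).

Direct-runoff ordinates (Q − Q_b): 0.0, 6.3, 20.0, 36.2, 63.2, 49.1, 38.1, 0.0 cfs.
ΣQ_DR = 212.9 cfs.
With Δt = 1.5 h = 5400 s, V = ΣQ_DR · Δt = 212.9 × 5400 = 1.15 × 10^6 ft³.

V ≈ 1.15 × 10^6 ft³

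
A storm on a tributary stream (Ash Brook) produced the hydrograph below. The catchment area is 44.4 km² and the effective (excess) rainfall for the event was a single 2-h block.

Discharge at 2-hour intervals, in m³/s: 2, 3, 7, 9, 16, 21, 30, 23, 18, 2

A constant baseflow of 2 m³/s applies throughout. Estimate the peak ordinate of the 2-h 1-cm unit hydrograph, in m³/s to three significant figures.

U_p ≈ 15.6 m³/s

Direct runoff: 0.0, 1.0, 5.0, 7.0, 14.0, 19.0, 28.0, 21.0, 16.0, 0.0 m³/s; ΣQ_DR = 111.0 m³/s, peak = 28.0 m³/s.
Runoff depth d = ΣQ_DR·Δt / A = 111.0 × 7200 / (44.4 km²) = 18.00 mm.
The 1-cm UH is the DRH scaled by (10 mm)/d, so U_p = 28.0 × 10/18.00 = 15.6 m³/s.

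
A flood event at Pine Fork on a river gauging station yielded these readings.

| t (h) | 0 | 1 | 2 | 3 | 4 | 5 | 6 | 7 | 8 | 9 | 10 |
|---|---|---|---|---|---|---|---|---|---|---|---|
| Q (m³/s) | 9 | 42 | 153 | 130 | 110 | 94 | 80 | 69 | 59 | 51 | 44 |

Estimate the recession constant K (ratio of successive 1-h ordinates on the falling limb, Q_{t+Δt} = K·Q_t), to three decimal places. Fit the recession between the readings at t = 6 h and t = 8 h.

K ≈ 0.859

Using the recession-limb readings at t = 6 h and t = 8 h: Q falls from 80 to 59 m³/s over 2 intervals.
K = (Q₂/Q₁)^(1/2) = (59/80)^(1/2) = 0.859.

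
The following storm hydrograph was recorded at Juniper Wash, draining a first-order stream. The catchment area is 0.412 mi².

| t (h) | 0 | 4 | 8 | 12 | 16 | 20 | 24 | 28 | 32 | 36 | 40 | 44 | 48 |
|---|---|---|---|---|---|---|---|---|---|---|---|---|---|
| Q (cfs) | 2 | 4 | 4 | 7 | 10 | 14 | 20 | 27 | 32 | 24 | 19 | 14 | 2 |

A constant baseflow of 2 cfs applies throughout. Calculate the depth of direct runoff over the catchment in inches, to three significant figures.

d ≈ 2.30 in

Direct runoff: 0.0, 2.0, 2.0, 5.0, 8.0, 12.0, 18.0, 25.0, 30.0, 22.0, 17.0, 12.0, 0.0 cfs; ΣQ_DR = 153.0 cfs.
V = ΣQ_DR · Δt = 153.0 × 14400 s = 2.203 × 10^6 ft³.
Over A = 0.412 mi², depth = V / A = 2.30 in.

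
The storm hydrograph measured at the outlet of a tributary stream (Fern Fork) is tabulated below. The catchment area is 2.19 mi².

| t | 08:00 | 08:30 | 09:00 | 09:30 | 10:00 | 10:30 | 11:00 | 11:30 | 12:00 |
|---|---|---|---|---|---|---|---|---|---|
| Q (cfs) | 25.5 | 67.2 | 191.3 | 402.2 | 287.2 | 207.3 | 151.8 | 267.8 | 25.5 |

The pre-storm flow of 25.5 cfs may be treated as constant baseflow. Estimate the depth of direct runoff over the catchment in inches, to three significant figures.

d ≈ 0.494 in

Direct runoff: 0.0, 41.7, 165.8, 376.7, 261.7, 181.8, 126.3, 242.3, 0.0 cfs; ΣQ_DR = 1396 cfs.
V = ΣQ_DR · Δt = 1396 × 1800 s = 2.513 × 10^6 ft³.
Over A = 2.19 mi², depth = V / A = 0.494 in.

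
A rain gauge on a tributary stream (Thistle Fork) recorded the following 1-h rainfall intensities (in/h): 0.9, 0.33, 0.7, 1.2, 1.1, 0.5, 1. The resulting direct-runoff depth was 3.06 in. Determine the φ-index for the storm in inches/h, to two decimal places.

Only the 6 blocks with intensity above φ contribute runoff: 0.9, 0.7, 1.2, 1.1, 0.5, 1 in/h.
Σ(I−φ)·Δt = d  ⇒  (0.9+0.7+1.2+1.1+0.5+1 − 6φ)·1 = 3.06
φ = (5.400 − 3.06/1) / 6 = 0.39 in/h.

φ ≈ 0.39 in/h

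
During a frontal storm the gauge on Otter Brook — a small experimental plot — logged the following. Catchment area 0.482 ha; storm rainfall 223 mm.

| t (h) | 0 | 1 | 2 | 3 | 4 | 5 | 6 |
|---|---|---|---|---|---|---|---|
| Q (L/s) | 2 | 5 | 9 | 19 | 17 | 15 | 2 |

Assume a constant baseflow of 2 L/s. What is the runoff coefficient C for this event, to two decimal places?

ΣQ_DR = 55.00 L/s; V = ΣQ_DR·Δt = 1.980 × 10^5 L.
Runoff depth d = V / A = 41.08 mm.
C = d / P = 41.08 / 223 = 0.18.

C ≈ 0.18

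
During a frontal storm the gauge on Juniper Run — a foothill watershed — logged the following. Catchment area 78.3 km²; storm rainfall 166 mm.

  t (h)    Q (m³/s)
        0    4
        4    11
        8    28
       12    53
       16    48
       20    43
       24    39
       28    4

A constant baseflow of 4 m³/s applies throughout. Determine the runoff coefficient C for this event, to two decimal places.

ΣQ_DR = 198.0 m³/s; V = ΣQ_DR·Δt = 2.851 × 10^6 m³.
Runoff depth d = V / A = 36.41 mm.
C = d / P = 36.41 / 166 = 0.22.

C ≈ 0.22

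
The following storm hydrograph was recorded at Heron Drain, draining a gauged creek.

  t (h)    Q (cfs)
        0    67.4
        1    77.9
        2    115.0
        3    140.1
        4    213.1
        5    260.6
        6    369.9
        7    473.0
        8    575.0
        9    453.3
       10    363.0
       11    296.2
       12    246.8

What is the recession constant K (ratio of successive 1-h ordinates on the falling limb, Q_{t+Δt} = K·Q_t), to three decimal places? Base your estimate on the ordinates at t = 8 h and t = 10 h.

K ≈ 0.795

Using the recession-limb readings at t = 8 h and t = 10 h: Q falls from 575.0 to 363.0 cfs over 2 intervals.
K = (Q₂/Q₁)^(1/2) = (363.0/575.0)^(1/2) = 0.795.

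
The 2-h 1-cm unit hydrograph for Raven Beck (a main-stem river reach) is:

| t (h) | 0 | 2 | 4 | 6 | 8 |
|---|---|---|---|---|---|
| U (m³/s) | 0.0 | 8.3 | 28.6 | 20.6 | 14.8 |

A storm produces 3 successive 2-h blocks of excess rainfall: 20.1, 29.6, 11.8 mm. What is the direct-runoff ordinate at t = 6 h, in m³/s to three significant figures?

Q ≈ 136 m³/s

By discrete convolution, Q_j = Σ (P_i / 10 mm) · U_{j−i}.
At t = 6 h (j=3): Q = (20.1/10)·20.6 + (29.6/10)·28.6 + (11.8/10)·8.3 = 136 m³/s.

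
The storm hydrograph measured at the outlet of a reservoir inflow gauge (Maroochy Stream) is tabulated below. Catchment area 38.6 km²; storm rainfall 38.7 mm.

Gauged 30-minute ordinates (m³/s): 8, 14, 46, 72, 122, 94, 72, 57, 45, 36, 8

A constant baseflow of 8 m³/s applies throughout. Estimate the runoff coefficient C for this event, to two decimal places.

C ≈ 0.59

ΣQ_DR = 486.0 m³/s; V = ΣQ_DR·Δt = 8.748 × 10^5 m³.
Runoff depth d = V / A = 22.66 mm.
C = d / P = 22.66 / 38.7 = 0.59.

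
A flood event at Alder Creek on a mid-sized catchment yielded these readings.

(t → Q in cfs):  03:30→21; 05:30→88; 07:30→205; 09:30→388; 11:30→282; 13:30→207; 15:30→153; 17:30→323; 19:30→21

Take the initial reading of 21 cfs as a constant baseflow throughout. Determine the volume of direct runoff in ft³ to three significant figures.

V ≈ 1.08 × 10^7 ft³

Direct-runoff ordinates (Q − Q_b): 0.0, 67.0, 184.0, 367.0, 261.0, 186.0, 132.0, 302.0, 0.0 cfs.
ΣQ_DR = 1499 cfs.
With Δt = 2 h = 7200 s, V = ΣQ_DR · Δt = 1499 × 7200 = 1.08 × 10^7 ft³.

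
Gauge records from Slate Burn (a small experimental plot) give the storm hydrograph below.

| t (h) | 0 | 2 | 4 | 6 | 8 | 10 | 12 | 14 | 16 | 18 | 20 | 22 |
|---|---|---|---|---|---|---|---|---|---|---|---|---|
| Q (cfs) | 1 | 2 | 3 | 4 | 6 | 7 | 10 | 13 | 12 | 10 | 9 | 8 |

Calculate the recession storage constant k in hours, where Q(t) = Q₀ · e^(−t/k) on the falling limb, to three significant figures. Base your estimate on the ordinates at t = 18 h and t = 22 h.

On the falling limb, Q drops from 10 to 8 cfs between t = 18 h and t = 22 h (Δt = 4 h).
k = −Δt / ln(Q₂/Q₁) = −4 / ln(8/10) = 17.9 h.

k ≈ 17.9 h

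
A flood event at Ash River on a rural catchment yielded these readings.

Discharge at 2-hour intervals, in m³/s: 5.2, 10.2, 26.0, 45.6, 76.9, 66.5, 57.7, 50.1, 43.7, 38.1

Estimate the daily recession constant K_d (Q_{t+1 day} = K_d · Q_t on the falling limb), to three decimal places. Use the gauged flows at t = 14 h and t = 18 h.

K_d ≈ 0.193

Between t = 14 h and t = 18 h the flow falls from 50.1 to 38.1 m³/s over 2×2 h = 4 h.
Per-interval ratio K = (38.1/50.1)^(1/2) = 0.8721; K_d = K^(24/2) = 0.193.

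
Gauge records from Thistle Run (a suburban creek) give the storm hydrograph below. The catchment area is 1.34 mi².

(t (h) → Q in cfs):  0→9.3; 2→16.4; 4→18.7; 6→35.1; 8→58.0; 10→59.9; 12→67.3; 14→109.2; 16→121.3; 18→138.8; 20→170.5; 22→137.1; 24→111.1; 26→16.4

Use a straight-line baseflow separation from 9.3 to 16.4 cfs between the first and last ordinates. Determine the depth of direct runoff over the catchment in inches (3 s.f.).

d ≈ 2.06 in

Direct runoff: 0.00, 6.55, 8.31, 24.16, 46.52, 47.87, 54.72, 96.08, 107.63, 124.58, 155.74, 121.79, 95.25, 0.00 cfs; ΣQ_DR = 889.2 cfs.
V = ΣQ_DR · Δt = 889.2 × 7200 s = 6.402 × 10^6 ft³.
Over A = 1.34 mi², depth = V / A = 2.06 in.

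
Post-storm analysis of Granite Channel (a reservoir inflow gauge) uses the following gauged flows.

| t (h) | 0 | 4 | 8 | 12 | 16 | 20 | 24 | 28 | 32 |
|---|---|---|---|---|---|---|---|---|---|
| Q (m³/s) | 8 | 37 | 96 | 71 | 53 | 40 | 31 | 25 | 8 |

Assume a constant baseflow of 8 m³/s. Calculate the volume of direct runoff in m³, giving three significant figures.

Direct-runoff ordinates (Q − Q_b): 0.0, 29.0, 88.0, 63.0, 45.0, 32.0, 23.0, 17.0, 0.0 m³/s.
ΣQ_DR = 297.0 m³/s.
With Δt = 4 h = 14400 s, V = ΣQ_DR · Δt = 297.0 × 14400 = 4.28 × 10^6 m³.

V ≈ 4.28 × 10^6 m³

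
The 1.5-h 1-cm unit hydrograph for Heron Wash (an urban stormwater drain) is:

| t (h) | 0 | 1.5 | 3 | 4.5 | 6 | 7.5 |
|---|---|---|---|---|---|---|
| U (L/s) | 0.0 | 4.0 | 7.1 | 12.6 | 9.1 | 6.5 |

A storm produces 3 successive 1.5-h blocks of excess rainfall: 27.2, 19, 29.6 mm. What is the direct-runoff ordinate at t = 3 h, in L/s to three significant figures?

By discrete convolution, Q_j = Σ (P_i / 10 mm) · U_{j−i}.
At t = 3 h (j=2): Q = (27.2/10)·7.1 + (19/10)·4.0 + (29.6/10)·0.0 = 26.9 L/s.

Q ≈ 26.9 L/s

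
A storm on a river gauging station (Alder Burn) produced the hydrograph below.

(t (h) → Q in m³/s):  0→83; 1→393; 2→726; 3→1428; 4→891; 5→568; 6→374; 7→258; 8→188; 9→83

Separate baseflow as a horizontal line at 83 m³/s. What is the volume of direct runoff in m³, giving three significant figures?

V ≈ 1.50 × 10^7 m³

Direct-runoff ordinates (Q − Q_b): 0.0, 310.0, 643.0, 1345.0, 808.0, 485.0, 291.0, 175.0, 105.0, 0.0 m³/s.
ΣQ_DR = 4162 m³/s.
With Δt = 1 h = 3600 s, V = ΣQ_DR · Δt = 4162 × 3600 = 1.50 × 10^7 m³.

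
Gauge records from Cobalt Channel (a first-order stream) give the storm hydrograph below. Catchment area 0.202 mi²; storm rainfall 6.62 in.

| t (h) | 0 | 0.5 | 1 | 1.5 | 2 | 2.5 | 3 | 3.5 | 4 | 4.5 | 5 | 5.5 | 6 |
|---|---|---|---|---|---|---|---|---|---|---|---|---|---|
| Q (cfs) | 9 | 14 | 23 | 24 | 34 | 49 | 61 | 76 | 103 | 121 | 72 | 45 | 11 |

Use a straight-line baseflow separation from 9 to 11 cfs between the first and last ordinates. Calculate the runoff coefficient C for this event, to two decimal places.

C ≈ 0.30

ΣQ_DR = 512.0 cfs; V = ΣQ_DR·Δt = 9.216 × 10^5 ft³.
Runoff depth d = V / A = 1.964 in.
C = d / P = 1.964 / 6.62 = 0.30.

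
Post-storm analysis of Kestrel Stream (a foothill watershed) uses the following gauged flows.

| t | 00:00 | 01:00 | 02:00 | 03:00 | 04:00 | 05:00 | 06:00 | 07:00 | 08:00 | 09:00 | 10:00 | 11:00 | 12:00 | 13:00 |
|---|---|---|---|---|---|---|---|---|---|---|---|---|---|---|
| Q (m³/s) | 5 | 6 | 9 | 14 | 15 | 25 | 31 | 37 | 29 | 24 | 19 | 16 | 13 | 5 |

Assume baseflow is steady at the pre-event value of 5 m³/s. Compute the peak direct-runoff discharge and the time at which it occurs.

Q_p = 32.0 m³/s at t = 07:00

Subtracting baseflow gives direct-runoff ordinates: 0.0, 1.0, 4.0, 9.0, 10.0, 20.0, 26.0, 32.0, 24.0, 19.0, 14.0, 11.0, 8.0, 0.0 m³/s.
The maximum is 32.0 m³/s, occurring at the reading for t = 07:00.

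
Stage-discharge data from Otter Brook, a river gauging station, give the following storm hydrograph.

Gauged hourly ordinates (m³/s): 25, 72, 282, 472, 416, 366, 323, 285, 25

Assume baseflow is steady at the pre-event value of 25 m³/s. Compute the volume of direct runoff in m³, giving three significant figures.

V ≈ 7.35 × 10^6 m³

Direct-runoff ordinates (Q − Q_b): 0.0, 47.0, 257.0, 447.0, 391.0, 341.0, 298.0, 260.0, 0.0 m³/s.
ΣQ_DR = 2041 m³/s.
With Δt = 1 h = 3600 s, V = ΣQ_DR · Δt = 2041 × 3600 = 7.35 × 10^6 m³.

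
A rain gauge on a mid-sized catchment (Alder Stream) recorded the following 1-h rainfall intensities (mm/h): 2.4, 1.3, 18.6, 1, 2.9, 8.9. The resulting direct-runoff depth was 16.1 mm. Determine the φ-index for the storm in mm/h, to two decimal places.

Only the 2 blocks with intensity above φ contribute runoff: 18.6, 8.9 mm/h.
Σ(I−φ)·Δt = d  ⇒  (18.6+8.9 − 2φ)·1 = 16.1
φ = (27.50 − 16.1/1) / 2 = 5.70 mm/h.

φ ≈ 5.70 mm/h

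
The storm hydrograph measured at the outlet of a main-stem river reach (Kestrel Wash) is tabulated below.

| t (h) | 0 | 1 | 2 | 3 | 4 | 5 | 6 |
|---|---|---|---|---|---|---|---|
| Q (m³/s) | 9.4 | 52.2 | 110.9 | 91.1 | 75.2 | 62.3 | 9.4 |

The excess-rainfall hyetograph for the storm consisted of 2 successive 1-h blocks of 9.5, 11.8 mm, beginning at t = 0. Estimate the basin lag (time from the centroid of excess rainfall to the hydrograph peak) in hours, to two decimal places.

t_L ≈ 0.95 h

Centroid of excess rainfall: t_c = Σ P_i·t̄_i / ΣP_i = 1.0540 h (block centres at 0.5, 1.5 h).
Hydrograph peak occurs at t = 2 h, so basin lag t_L = 2 − 1.0540 = 0.95 h.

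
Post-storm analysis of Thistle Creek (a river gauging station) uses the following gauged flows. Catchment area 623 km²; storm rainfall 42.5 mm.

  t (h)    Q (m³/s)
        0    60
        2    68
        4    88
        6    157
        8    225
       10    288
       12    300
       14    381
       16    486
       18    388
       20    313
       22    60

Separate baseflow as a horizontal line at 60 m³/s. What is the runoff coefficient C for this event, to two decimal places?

C ≈ 0.57

ΣQ_DR = 2094 m³/s; V = ΣQ_DR·Δt = 1.508 × 10^7 m³.
Runoff depth d = V / A = 24.20 mm.
C = d / P = 24.20 / 42.5 = 0.57.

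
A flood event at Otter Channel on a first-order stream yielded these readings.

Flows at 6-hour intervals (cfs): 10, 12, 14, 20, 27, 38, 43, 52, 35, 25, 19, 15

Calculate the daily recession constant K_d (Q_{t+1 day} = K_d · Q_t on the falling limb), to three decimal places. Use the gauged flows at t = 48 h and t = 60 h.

K_d ≈ 0.295

Between t = 48 h and t = 60 h the flow falls from 35 to 19 cfs over 2×6 h = 12 h.
Per-interval ratio K = (19/35)^(1/2) = 0.7368; K_d = K^(24/6) = 0.295.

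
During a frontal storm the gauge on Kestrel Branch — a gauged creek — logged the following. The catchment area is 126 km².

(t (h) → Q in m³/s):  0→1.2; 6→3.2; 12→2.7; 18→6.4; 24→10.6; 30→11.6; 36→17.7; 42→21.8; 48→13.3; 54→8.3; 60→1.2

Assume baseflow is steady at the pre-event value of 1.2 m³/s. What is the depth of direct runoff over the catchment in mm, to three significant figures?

Direct runoff: 0.0, 2.0, 1.5, 5.2, 9.4, 10.4, 16.5, 20.6, 12.1, 7.1, 0.0 m³/s; ΣQ_DR = 84.80 m³/s.
V = ΣQ_DR · Δt = 84.80 × 21600 s = 1.832 × 10^6 m³.
Over A = 126 km², depth = V / A = 14.5 mm.

d ≈ 14.5 mm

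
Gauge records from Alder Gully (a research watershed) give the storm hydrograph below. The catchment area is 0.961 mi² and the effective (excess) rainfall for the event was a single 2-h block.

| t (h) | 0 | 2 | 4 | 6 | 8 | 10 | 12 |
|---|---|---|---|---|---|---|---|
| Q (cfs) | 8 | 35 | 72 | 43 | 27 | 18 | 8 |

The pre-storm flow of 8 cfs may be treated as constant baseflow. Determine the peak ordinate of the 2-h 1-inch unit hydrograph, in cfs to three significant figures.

U_p ≈ 128 cfs

Direct runoff: 0.0, 27.0, 64.0, 35.0, 19.0, 10.0, 0.0 cfs; ΣQ_DR = 155.0 cfs, peak = 64.0 cfs.
Runoff depth d = ΣQ_DR·Δt / A = 155.0 × 7200 / (0.961 mi²) = 0.4999 in.
The 1-inch UH is the DRH scaled by (1 in)/d, so U_p = 64.0 × 1/0.4999 = 128 cfs.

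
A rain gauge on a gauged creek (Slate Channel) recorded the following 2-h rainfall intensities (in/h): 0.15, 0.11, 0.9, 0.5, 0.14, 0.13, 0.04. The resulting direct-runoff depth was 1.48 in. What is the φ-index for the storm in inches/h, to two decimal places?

φ ≈ 0.33 in/h

Only the 2 blocks with intensity above φ contribute runoff: 0.9, 0.5 in/h.
Σ(I−φ)·Δt = d  ⇒  (0.9+0.5 − 2φ)·2 = 1.48
φ = (1.400 − 1.48/2) / 2 = 0.33 in/h.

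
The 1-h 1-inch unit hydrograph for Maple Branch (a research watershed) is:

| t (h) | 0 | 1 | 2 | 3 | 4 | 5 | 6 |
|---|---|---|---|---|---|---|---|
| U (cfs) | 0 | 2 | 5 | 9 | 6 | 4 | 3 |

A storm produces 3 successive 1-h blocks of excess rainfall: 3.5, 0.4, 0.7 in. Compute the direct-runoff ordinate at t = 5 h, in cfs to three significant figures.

By discrete convolution, Q_j = Σ (P_i / 1 in) · U_{j−i}.
At t = 5 h (j=5): Q = (3.5/1)·4 + (0.4/1)·6 + (0.7/1)·9 = 22.7 cfs.

Q ≈ 22.7 cfs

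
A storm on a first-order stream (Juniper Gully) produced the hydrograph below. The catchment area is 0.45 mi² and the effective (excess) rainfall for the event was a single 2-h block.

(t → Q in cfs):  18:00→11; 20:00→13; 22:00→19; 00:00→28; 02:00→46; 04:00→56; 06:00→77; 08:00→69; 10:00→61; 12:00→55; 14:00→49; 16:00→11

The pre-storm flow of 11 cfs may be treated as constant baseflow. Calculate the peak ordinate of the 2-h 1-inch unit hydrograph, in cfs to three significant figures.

U_p ≈ 26.4 cfs

Direct runoff: 0.0, 2.0, 8.0, 17.0, 35.0, 45.0, 66.0, 58.0, 50.0, 44.0, 38.0, 0.0 cfs; ΣQ_DR = 363.0 cfs, peak = 66.0 cfs.
Runoff depth d = ΣQ_DR·Δt / A = 363.0 × 7200 / (0.45 mi²) = 2.500 in.
The 1-inch UH is the DRH scaled by (1 in)/d, so U_p = 66.0 × 1/2.500 = 26.4 cfs.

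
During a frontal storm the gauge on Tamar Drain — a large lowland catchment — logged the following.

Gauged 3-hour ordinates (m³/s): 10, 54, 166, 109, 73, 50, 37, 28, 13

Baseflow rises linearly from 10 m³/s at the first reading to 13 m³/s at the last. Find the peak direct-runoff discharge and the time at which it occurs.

Q_p = 155.25 m³/s at t = 6 h

Subtracting baseflow gives direct-runoff ordinates: 0.00, 43.62, 155.25, 97.88, 61.50, 38.12, 24.75, 15.38, 0.00 m³/s.
The maximum is 155.25 m³/s, occurring at the reading for t = 6 h.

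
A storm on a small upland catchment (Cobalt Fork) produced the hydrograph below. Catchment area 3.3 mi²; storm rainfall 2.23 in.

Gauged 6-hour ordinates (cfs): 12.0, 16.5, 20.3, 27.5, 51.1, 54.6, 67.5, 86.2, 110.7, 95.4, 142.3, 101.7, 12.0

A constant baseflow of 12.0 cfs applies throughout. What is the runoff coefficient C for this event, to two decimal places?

C ≈ 0.81

ΣQ_DR = 641.8 cfs; V = ΣQ_DR·Δt = 1.386 × 10^7 ft³.
Runoff depth d = V / A = 1.808 in.
C = d / P = 1.808 / 2.23 = 0.81.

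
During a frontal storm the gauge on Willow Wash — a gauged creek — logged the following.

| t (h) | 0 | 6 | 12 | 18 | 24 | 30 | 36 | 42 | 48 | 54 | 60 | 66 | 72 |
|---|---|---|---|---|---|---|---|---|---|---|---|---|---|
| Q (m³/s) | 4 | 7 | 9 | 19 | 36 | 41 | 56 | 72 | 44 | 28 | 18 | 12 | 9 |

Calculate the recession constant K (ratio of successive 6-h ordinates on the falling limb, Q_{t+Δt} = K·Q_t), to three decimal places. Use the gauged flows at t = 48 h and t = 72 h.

Using the recession-limb readings at t = 48 h and t = 72 h: Q falls from 44 to 9 m³/s over 4 intervals.
K = (Q₂/Q₁)^(1/4) = (9/44)^(1/4) = 0.673.

K ≈ 0.673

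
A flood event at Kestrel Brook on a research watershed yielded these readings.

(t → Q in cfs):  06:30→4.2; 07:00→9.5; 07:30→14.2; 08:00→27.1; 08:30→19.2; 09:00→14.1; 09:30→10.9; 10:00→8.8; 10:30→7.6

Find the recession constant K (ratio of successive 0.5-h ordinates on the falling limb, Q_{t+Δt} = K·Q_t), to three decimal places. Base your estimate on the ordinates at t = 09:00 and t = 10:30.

K ≈ 0.814

Using the recession-limb readings at t = 09:00 and t = 10:30: Q falls from 14.1 to 7.6 cfs over 3 intervals.
K = (Q₂/Q₁)^(1/3) = (7.6/14.1)^(1/3) = 0.814.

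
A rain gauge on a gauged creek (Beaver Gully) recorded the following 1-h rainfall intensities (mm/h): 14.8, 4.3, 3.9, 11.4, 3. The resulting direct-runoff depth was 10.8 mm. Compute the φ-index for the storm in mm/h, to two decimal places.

Only the 2 blocks with intensity above φ contribute runoff: 14.8, 11.4 mm/h.
Σ(I−φ)·Δt = d  ⇒  (14.8+11.4 − 2φ)·1 = 10.8
φ = (26.20 − 10.8/1) / 2 = 7.70 mm/h.

φ ≈ 7.70 mm/h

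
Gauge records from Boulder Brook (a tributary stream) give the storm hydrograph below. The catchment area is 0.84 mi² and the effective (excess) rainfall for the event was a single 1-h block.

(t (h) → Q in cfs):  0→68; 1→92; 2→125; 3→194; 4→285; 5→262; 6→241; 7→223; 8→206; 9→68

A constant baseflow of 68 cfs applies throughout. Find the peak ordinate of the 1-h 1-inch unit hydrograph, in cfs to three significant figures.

Direct runoff: 0.0, 24.0, 57.0, 126.0, 217.0, 194.0, 173.0, 155.0, 138.0, 0.0 cfs; ΣQ_DR = 1084 cfs, peak = 217.0 cfs.
Runoff depth d = ΣQ_DR·Δt / A = 1084 × 3600 / (0.84 mi²) = 2.000 in.
The 1-inch UH is the DRH scaled by (1 in)/d, so U_p = 217.0 × 1/2.000 = 109 cfs.

U_p ≈ 109 cfs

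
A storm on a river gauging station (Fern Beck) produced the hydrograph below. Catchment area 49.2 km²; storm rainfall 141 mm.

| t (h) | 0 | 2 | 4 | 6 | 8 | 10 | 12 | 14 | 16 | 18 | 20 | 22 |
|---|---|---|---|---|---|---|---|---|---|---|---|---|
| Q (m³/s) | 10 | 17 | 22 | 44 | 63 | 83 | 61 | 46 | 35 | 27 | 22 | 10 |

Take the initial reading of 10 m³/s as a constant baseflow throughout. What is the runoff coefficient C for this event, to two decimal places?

ΣQ_DR = 320.0 m³/s; V = ΣQ_DR·Δt = 2.304 × 10^6 m³.
Runoff depth d = V / A = 46.83 mm.
C = d / P = 46.83 / 141 = 0.33.

C ≈ 0.33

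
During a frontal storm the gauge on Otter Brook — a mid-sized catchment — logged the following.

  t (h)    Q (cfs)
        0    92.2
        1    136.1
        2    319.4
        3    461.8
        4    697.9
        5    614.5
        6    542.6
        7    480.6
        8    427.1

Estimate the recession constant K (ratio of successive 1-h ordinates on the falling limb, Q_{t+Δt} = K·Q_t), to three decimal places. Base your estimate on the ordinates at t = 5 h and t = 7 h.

K ≈ 0.884

Using the recession-limb readings at t = 5 h and t = 7 h: Q falls from 614.5 to 480.6 cfs over 2 intervals.
K = (Q₂/Q₁)^(1/2) = (480.6/614.5)^(1/2) = 0.884.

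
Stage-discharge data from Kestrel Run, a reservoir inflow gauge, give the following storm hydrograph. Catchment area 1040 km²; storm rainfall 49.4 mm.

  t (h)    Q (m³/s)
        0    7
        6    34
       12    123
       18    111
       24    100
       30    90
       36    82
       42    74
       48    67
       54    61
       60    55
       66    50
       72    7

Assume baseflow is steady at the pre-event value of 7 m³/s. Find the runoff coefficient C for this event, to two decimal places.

ΣQ_DR = 770.0 m³/s; V = ΣQ_DR·Δt = 1.663 × 10^7 m³.
Runoff depth d = V / A = 15.99 mm.
C = d / P = 15.99 / 49.4 = 0.32.

C ≈ 0.32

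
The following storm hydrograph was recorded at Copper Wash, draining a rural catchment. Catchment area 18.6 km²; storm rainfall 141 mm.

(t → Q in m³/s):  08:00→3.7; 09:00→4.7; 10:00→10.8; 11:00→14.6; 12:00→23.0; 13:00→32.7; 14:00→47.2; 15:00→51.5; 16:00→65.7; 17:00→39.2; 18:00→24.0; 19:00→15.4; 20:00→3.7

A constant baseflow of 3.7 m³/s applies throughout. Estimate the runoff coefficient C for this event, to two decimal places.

C ≈ 0.40

ΣQ_DR = 288.1 m³/s; V = ΣQ_DR·Δt = 1.037 × 10^6 m³.
Runoff depth d = V / A = 55.76 mm.
C = d / P = 55.76 / 141 = 0.40.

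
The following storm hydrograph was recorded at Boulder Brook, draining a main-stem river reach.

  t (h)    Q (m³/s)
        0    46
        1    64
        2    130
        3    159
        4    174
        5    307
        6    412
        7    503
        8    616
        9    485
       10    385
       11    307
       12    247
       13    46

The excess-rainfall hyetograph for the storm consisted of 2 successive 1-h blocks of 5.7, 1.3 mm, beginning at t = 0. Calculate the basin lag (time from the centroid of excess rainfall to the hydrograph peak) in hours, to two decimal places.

t_L ≈ 7.31 h

Centroid of excess rainfall: t_c = Σ P_i·t̄_i / ΣP_i = 0.6857 h (block centres at 0.5, 1.5 h).
Hydrograph peak occurs at t = 8 h, so basin lag t_L = 8 − 0.6857 = 7.31 h.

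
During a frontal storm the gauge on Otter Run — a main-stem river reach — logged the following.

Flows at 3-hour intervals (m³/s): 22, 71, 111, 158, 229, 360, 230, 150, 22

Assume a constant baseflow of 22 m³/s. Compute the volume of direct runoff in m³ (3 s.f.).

Direct-runoff ordinates (Q − Q_b): 0.0, 49.0, 89.0, 136.0, 207.0, 338.0, 208.0, 128.0, 0.0 m³/s.
ΣQ_DR = 1155 m³/s.
With Δt = 3 h = 10800 s, V = ΣQ_DR · Δt = 1155 × 10800 = 1.25 × 10^7 m³.

V ≈ 1.25 × 10^7 m³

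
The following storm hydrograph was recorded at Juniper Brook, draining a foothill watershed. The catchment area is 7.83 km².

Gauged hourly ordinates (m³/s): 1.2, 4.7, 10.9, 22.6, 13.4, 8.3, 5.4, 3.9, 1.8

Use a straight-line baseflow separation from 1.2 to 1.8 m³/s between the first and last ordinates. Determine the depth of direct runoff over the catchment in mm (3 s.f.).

d ≈ 27.0 mm

Direct runoff: 0.00, 3.42, 9.55, 21.18, 11.90, 6.72, 3.75, 2.17, 0.00 m³/s; ΣQ_DR = 58.70 m³/s.
V = ΣQ_DR · Δt = 58.70 × 3600 s = 2.113 × 10^5 m³.
Over A = 7.83 km², depth = V / A = 27.0 mm.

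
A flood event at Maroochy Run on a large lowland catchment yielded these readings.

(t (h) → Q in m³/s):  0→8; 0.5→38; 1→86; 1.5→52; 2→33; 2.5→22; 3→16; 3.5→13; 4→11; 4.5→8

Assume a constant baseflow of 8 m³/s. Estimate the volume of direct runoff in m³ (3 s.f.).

V ≈ 3.73 × 10^5 m³

Direct-runoff ordinates (Q − Q_b): 0.0, 30.0, 78.0, 44.0, 25.0, 14.0, 8.0, 5.0, 3.0, 0.0 m³/s.
ΣQ_DR = 207.0 m³/s.
With Δt = 0.5 h = 1800 s, V = ΣQ_DR · Δt = 207.0 × 1800 = 3.73 × 10^5 m³.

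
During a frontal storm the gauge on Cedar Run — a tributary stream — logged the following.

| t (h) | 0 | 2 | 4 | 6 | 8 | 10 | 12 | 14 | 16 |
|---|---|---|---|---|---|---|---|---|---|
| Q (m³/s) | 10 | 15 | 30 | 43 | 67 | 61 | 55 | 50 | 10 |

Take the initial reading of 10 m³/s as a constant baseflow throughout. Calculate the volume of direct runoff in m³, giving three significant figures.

V ≈ 1.81 × 10^6 m³

Direct-runoff ordinates (Q − Q_b): 0.0, 5.0, 20.0, 33.0, 57.0, 51.0, 45.0, 40.0, 0.0 m³/s.
ΣQ_DR = 251.0 m³/s.
With Δt = 2 h = 7200 s, V = ΣQ_DR · Δt = 251.0 × 7200 = 1.81 × 10^6 m³.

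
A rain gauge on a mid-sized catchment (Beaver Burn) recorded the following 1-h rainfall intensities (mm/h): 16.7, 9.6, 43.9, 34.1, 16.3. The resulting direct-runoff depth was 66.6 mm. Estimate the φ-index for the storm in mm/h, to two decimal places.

Only the 4 blocks with intensity above φ contribute runoff: 16.7, 43.9, 34.1, 16.3 mm/h.
Σ(I−φ)·Δt = d  ⇒  (16.7+43.9+34.1+16.3 − 4φ)·1 = 66.6
φ = (111.0 − 66.6/1) / 4 = 11.10 mm/h.

φ ≈ 11.10 mm/h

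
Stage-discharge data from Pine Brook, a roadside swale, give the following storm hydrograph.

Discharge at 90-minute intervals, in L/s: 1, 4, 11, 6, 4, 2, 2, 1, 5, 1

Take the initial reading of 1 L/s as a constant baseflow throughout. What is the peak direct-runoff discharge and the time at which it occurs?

Subtracting baseflow gives direct-runoff ordinates: 0.0, 3.0, 10.0, 5.0, 3.0, 1.0, 1.0, 0.0, 4.0, 0.0 L/s.
The maximum is 10.0 L/s, occurring at the reading for t = 3 h.

Q_p = 10.0 L/s at t = 3 h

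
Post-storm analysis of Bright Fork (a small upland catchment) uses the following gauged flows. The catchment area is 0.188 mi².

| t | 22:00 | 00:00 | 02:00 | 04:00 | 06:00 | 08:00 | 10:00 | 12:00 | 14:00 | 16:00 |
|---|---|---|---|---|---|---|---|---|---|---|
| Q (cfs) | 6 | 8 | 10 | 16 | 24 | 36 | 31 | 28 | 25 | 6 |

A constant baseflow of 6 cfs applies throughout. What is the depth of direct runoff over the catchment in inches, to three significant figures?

Direct runoff: 0.0, 2.0, 4.0, 10.0, 18.0, 30.0, 25.0, 22.0, 19.0, 0.0 cfs; ΣQ_DR = 130.0 cfs.
V = ΣQ_DR · Δt = 130.0 × 7200 s = 9.360 × 10^5 ft³.
Over A = 0.188 mi², depth = V / A = 2.14 in.

d ≈ 2.14 in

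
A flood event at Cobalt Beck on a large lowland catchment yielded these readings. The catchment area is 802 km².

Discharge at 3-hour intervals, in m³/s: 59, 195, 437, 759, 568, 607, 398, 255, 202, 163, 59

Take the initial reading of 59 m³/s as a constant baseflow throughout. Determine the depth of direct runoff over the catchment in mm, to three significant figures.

d ≈ 41.1 mm

Direct runoff: 0.0, 136.0, 378.0, 700.0, 509.0, 548.0, 339.0, 196.0, 143.0, 104.0, 0.0 m³/s; ΣQ_DR = 3053 m³/s.
V = ΣQ_DR · Δt = 3053 × 10800 s = 3.297 × 10^7 m³.
Over A = 802 km², depth = V / A = 41.1 mm.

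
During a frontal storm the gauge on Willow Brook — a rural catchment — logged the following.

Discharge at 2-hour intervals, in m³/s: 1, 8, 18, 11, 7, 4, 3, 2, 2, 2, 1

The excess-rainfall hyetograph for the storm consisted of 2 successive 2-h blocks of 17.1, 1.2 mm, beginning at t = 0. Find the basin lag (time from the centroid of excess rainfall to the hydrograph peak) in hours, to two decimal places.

t_L ≈ 2.87 h

Centroid of excess rainfall: t_c = Σ P_i·t̄_i / ΣP_i = 1.1311 h (block centres at 1, 3 h).
Hydrograph peak occurs at t = 4 h, so basin lag t_L = 4 − 1.1311 = 2.87 h.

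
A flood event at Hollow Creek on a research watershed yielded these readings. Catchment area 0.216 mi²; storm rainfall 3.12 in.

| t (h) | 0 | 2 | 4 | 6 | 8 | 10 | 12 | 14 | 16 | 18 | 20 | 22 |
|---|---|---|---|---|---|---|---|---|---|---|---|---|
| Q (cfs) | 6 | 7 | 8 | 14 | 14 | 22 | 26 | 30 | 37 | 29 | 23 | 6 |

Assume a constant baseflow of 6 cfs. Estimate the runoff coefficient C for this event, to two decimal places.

C ≈ 0.69

ΣQ_DR = 150.0 cfs; V = ΣQ_DR·Δt = 1.080 × 10^6 ft³.
Runoff depth d = V / A = 2.152 in.
C = d / P = 2.152 / 3.12 = 0.69.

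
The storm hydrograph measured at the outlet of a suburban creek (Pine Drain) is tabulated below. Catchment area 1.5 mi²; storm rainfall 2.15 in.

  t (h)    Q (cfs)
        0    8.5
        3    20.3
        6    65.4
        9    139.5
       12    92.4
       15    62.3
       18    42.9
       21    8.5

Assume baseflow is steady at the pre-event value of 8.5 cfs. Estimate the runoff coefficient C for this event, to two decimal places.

C ≈ 0.54

ΣQ_DR = 371.8 cfs; V = ΣQ_DR·Δt = 4.015 × 10^6 ft³.
Runoff depth d = V / A = 1.152 in.
C = d / P = 1.152 / 2.15 = 0.54.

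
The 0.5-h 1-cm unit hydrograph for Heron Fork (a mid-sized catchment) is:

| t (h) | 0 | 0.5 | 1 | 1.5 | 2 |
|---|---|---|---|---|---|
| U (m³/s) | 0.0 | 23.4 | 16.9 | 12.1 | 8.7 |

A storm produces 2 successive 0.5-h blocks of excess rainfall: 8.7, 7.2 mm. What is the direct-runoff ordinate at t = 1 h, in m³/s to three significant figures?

By discrete convolution, Q_j = Σ (P_i / 10 mm) · U_{j−i}.
At t = 1 h (j=2): Q = (8.7/10)·16.9 + (7.2/10)·23.4 = 31.6 m³/s.

Q ≈ 31.6 m³/s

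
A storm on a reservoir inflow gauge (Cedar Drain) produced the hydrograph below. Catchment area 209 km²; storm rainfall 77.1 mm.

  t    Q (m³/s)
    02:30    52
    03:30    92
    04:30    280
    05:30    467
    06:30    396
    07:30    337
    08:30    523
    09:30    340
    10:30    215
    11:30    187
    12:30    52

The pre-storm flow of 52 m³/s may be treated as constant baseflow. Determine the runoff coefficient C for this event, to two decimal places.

C ≈ 0.53

ΣQ_DR = 2369 m³/s; V = ΣQ_DR·Δt = 8.528 × 10^6 m³.
Runoff depth d = V / A = 40.81 mm.
C = d / P = 40.81 / 77.1 = 0.53.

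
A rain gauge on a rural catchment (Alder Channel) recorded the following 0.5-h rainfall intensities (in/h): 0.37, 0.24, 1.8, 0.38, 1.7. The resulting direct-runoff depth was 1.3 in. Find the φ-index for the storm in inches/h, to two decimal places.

Only the 2 blocks with intensity above φ contribute runoff: 1.8, 1.7 in/h.
Σ(I−φ)·Δt = d  ⇒  (1.8+1.7 − 2φ)·0.5 = 1.3
φ = (3.500 − 1.3/0.5) / 2 = 0.45 in/h.

φ ≈ 0.45 in/h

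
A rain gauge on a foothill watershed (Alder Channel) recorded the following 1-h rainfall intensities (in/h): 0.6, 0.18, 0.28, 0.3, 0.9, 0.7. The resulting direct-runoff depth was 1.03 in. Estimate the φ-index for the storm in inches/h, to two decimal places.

Only the 3 blocks with intensity above φ contribute runoff: 0.6, 0.9, 0.7 in/h.
Σ(I−φ)·Δt = d  ⇒  (0.6+0.9+0.7 − 3φ)·1 = 1.03
φ = (2.200 − 1.03/1) / 3 = 0.39 in/h.

φ ≈ 0.39 in/h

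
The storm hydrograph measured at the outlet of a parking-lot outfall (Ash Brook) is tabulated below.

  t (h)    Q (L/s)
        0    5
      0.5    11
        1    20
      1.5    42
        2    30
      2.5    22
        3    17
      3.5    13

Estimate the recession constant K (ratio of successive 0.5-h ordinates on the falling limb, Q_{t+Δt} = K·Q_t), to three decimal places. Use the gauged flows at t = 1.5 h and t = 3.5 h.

K ≈ 0.746

Using the recession-limb readings at t = 1.5 h and t = 3.5 h: Q falls from 42 to 13 L/s over 4 intervals.
K = (Q₂/Q₁)^(1/4) = (13/42)^(1/4) = 0.746.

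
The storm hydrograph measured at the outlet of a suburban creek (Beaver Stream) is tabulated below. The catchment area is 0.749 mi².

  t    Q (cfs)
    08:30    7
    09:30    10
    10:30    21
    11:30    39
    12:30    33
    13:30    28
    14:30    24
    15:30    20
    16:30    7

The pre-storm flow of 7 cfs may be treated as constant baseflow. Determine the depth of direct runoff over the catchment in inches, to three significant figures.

d ≈ 0.261 in

Direct runoff: 0.0, 3.0, 14.0, 32.0, 26.0, 21.0, 17.0, 13.0, 0.0 cfs; ΣQ_DR = 126.0 cfs.
V = ΣQ_DR · Δt = 126.0 × 3600 s = 4.536 × 10^5 ft³.
Over A = 0.749 mi², depth = V / A = 0.261 in.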